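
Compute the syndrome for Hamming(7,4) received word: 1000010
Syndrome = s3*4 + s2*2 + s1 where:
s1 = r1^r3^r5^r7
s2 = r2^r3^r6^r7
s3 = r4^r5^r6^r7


s1=1, s2=1, s3=1

Syndrome = 7 (error at position 7)


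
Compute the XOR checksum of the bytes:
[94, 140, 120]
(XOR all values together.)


XOR chain: 94 ^ 140 ^ 120 = 170

170


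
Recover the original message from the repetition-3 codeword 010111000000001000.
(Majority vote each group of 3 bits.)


Groups: 010, 111, 000, 000, 001, 000
Majority votes: 010000

010000


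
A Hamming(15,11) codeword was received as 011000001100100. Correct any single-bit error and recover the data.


Syndrome = 15: error at position 15

Data: 10001100101 (corrected bit 15)


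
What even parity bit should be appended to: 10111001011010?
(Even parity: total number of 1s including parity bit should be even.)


Number of 1s in data: 8
Parity bit: 0

0


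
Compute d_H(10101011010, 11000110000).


XOR: 01101101010
Count of 1s: 6

6


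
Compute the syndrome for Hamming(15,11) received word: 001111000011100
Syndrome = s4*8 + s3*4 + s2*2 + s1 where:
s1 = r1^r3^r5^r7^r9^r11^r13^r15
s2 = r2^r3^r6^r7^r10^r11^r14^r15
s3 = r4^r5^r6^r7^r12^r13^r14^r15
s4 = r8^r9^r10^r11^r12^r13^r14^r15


s1=0, s2=1, s3=1, s4=1

Syndrome = 14 (error at position 14)


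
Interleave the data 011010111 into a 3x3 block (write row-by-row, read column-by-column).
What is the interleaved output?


Matrix:
  011
  010
  111
Read columns: 001111101

001111101


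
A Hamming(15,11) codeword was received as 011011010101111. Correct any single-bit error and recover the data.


Syndrome = 0: no error detected

Data: 11100101111 (no errors)


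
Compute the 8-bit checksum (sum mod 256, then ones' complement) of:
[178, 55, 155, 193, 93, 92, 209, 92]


Sum = 1067 mod 256 = 43
Complement = 212

212


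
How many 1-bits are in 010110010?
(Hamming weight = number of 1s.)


Counting 1s in 010110010

4


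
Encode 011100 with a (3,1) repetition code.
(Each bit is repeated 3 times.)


Each bit -> 3 copies

000111111111000000


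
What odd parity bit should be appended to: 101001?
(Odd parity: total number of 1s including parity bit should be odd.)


Number of 1s in data: 3
Parity bit: 0

0


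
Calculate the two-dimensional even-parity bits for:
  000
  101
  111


Row parities: 001
Column parities: 010

Row P: 001, Col P: 010, Corner: 1


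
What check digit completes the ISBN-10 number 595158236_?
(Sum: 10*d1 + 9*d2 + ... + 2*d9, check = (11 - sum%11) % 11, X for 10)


Weighted sum: 277
277 mod 11 = 2

Check digit: 9


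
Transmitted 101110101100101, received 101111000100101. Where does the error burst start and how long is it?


XOR: 000001101000000

Burst at position 5, length 4


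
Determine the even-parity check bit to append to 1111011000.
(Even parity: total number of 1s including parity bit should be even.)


Number of 1s in data: 6
Parity bit: 0

0


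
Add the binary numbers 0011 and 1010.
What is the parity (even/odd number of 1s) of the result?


0011 = 3
1010 = 10
Sum = 13 = 1101
1s count = 3

odd parity (3 ones in 1101)


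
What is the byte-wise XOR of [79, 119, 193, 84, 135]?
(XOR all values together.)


XOR chain: 79 ^ 119 ^ 193 ^ 84 ^ 135 = 42

42


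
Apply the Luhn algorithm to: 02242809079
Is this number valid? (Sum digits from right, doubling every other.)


Luhn sum = 46
46 mod 10 = 6

Invalid (Luhn sum mod 10 = 6)


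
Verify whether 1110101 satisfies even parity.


Number of 1s: 5

No, parity error (5 ones)


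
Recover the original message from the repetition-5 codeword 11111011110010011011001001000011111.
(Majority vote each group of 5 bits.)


Groups: 11111, 01111, 00100, 11011, 00100, 10000, 11111
Majority votes: 1101001

1101001


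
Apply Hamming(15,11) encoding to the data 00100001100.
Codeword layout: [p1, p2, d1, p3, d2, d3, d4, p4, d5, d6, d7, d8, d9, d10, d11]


Parity bits: p1=1, p2=1, p3=1, p4=0

110101000001100


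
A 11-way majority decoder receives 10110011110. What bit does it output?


Ones: 7 out of 11
Threshold: 6

1 (7/11 voted 1)


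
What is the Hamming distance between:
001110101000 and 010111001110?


XOR: 011001100110
Count of 1s: 6

6


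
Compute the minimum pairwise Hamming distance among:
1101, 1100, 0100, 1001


Comparing all pairs, minimum distance: 1
Can detect 0 errors, correct 0 errors

1


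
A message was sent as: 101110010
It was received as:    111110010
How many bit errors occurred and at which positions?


XOR: 010000000

1 error(s) at position(s): 1


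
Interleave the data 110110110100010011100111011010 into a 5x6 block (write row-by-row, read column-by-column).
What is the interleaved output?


Matrix:
  110110
  110100
  010011
  100111
  011010
Read columns: 110101110100001110101011100110

110101110100001110101011100110


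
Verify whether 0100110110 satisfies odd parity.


Number of 1s: 5

Yes, parity is correct (5 ones)


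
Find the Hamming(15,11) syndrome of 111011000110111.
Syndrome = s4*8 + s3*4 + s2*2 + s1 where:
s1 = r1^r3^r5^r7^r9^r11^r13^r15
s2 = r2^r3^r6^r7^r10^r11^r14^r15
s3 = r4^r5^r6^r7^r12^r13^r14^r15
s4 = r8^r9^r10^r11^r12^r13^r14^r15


s1=0, s2=1, s3=1, s4=1

Syndrome = 14 (error at position 14)


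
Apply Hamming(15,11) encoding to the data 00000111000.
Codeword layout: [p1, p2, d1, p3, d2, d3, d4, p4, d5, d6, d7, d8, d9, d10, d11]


Parity bits: p1=1, p2=0, p3=1, p4=1

100100010111000


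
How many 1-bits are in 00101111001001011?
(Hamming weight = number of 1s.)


Counting 1s in 00101111001001011

9


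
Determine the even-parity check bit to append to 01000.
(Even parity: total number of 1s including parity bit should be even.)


Number of 1s in data: 1
Parity bit: 1

1


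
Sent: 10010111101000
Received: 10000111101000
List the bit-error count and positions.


XOR: 00010000000000

1 error(s) at position(s): 3


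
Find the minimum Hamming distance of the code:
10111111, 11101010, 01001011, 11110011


Comparing all pairs, minimum distance: 3
Can detect 2 errors, correct 1 errors

3


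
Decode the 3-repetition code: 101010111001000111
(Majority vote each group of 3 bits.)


Groups: 101, 010, 111, 001, 000, 111
Majority votes: 101001

101001


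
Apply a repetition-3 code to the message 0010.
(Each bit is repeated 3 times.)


Each bit -> 3 copies

000000111000


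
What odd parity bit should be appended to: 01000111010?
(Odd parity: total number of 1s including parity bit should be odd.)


Number of 1s in data: 5
Parity bit: 0

0


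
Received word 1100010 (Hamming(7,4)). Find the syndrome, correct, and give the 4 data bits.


Syndrome = 5: error at position 5

Data: 0110 (corrected bit 5)


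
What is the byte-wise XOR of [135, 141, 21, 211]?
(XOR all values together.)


XOR chain: 135 ^ 141 ^ 21 ^ 211 = 204

204


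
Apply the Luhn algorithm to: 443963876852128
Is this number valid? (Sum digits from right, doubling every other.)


Luhn sum = 84
84 mod 10 = 4

Invalid (Luhn sum mod 10 = 4)


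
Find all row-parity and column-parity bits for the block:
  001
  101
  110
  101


Row parities: 1000
Column parities: 111

Row P: 1000, Col P: 111, Corner: 1


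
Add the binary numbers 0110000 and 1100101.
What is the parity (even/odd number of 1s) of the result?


0110000 = 48
1100101 = 101
Sum = 149 = 10010101
1s count = 4

even parity (4 ones in 10010101)


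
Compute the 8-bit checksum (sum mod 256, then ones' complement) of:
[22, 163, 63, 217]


Sum = 465 mod 256 = 209
Complement = 46

46


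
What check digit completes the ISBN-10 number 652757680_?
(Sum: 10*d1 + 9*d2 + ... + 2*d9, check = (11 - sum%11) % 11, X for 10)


Weighted sum: 283
283 mod 11 = 8

Check digit: 3


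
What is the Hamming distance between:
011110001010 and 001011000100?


XOR: 010101001110
Count of 1s: 6

6


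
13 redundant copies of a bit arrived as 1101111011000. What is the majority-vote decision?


Ones: 8 out of 13
Threshold: 7

1 (8/13 voted 1)


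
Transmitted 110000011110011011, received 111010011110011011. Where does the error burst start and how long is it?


XOR: 001010000000000000

Burst at position 2, length 3


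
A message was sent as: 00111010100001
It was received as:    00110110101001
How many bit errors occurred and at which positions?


XOR: 00001100001000

3 error(s) at position(s): 4, 5, 10


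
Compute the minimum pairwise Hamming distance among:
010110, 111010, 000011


Comparing all pairs, minimum distance: 3
Can detect 2 errors, correct 1 errors

3


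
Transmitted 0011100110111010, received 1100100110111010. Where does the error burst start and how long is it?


XOR: 1111000000000000

Burst at position 0, length 4


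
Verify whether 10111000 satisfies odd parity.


Number of 1s: 4

No, parity error (4 ones)


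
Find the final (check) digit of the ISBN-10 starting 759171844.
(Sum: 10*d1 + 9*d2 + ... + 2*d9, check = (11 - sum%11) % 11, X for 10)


Weighted sum: 293
293 mod 11 = 7

Check digit: 4


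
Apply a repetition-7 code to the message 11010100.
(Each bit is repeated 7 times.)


Each bit -> 7 copies

11111111111111000000011111110000000111111100000000000000


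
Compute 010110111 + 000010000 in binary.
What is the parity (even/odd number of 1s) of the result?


010110111 = 183
000010000 = 16
Sum = 199 = 11000111
1s count = 5

odd parity (5 ones in 11000111)


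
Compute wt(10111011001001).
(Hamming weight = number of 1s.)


Counting 1s in 10111011001001

8


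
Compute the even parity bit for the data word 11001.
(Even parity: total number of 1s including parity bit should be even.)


Number of 1s in data: 3
Parity bit: 1

1


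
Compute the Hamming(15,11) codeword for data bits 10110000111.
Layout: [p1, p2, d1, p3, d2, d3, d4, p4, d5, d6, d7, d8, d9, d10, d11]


Parity bits: p1=0, p2=1, p3=1, p4=1

011101110000111


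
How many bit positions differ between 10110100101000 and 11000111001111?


XOR: 01110011100111
Count of 1s: 9

9


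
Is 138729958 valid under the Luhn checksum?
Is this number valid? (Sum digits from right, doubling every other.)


Luhn sum = 49
49 mod 10 = 9

Invalid (Luhn sum mod 10 = 9)


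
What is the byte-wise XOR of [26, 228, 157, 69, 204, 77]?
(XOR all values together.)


XOR chain: 26 ^ 228 ^ 157 ^ 69 ^ 204 ^ 77 = 167

167


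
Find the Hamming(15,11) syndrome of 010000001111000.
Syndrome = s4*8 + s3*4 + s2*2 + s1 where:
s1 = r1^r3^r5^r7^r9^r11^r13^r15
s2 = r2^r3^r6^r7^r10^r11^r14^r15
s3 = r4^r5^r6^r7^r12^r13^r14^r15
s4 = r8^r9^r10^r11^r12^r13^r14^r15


s1=0, s2=1, s3=1, s4=0

Syndrome = 6 (error at position 6)


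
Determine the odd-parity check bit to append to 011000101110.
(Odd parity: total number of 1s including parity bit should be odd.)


Number of 1s in data: 6
Parity bit: 1

1


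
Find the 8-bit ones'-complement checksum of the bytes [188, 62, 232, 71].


Sum = 553 mod 256 = 41
Complement = 214

214


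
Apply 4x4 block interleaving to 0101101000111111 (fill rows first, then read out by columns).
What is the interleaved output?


Matrix:
  0101
  1010
  0011
  1111
Read columns: 0101100101111011

0101100101111011


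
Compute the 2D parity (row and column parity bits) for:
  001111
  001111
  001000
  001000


Row parities: 0011
Column parities: 000000

Row P: 0011, Col P: 000000, Corner: 0


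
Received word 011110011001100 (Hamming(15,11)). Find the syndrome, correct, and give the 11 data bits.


Syndrome = 0: no error detected

Data: 11001001100 (no errors)


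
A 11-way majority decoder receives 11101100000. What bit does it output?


Ones: 5 out of 11
Threshold: 6

0 (5/11 voted 1)


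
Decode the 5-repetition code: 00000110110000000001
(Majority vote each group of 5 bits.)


Groups: 00000, 11011, 00000, 00001
Majority votes: 0100

0100


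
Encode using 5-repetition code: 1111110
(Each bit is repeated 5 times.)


Each bit -> 5 copies

11111111111111111111111111111100000


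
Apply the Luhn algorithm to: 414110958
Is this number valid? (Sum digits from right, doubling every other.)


Luhn sum = 31
31 mod 10 = 1

Invalid (Luhn sum mod 10 = 1)


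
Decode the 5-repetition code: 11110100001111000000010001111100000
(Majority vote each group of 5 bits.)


Groups: 11110, 10000, 11110, 00000, 01000, 11111, 00000
Majority votes: 1010010

1010010


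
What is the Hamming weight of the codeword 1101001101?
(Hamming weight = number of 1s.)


Counting 1s in 1101001101

6


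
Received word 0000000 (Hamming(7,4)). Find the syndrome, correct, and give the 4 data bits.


Syndrome = 0: no error detected

Data: 0000 (no errors)


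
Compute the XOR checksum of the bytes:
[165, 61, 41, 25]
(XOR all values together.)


XOR chain: 165 ^ 61 ^ 41 ^ 25 = 168

168


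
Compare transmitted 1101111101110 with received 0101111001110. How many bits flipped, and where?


XOR: 1000000100000

2 error(s) at position(s): 0, 7


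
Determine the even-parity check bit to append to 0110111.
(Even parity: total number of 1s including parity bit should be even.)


Number of 1s in data: 5
Parity bit: 1

1


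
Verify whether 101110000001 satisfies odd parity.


Number of 1s: 5

Yes, parity is correct (5 ones)


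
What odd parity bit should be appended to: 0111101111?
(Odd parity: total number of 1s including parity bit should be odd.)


Number of 1s in data: 8
Parity bit: 1

1


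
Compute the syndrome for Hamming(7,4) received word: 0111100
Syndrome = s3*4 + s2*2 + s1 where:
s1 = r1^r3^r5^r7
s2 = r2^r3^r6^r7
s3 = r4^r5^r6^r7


s1=0, s2=0, s3=0

Syndrome = 0 (no error)


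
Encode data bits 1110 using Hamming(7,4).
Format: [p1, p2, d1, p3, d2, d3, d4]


Parity bits: p1=0, p2=0, p3=0

0010110


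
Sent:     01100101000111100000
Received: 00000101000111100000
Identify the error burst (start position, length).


XOR: 01100000000000000000

Burst at position 1, length 2


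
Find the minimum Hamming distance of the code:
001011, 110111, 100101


Comparing all pairs, minimum distance: 2
Can detect 1 errors, correct 0 errors

2


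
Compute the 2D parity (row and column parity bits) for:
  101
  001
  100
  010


Row parities: 0111
Column parities: 010

Row P: 0111, Col P: 010, Corner: 1


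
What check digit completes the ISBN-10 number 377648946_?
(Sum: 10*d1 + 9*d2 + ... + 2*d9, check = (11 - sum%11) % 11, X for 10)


Weighted sum: 315
315 mod 11 = 7

Check digit: 4


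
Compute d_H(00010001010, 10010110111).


XOR: 10000111101
Count of 1s: 6

6


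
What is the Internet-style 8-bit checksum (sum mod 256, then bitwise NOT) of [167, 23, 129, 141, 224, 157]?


Sum = 841 mod 256 = 73
Complement = 182

182


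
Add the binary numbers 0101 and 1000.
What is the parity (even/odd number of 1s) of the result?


0101 = 5
1000 = 8
Sum = 13 = 1101
1s count = 3

odd parity (3 ones in 1101)


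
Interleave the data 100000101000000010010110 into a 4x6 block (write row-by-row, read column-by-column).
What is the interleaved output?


Matrix:
  100000
  101000
  000010
  010110
Read columns: 110000010100000100110000

110000010100000100110000


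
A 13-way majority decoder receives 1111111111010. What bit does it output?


Ones: 11 out of 13
Threshold: 7

1 (11/13 voted 1)


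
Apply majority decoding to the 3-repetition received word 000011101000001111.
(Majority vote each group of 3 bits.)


Groups: 000, 011, 101, 000, 001, 111
Majority votes: 011001

011001


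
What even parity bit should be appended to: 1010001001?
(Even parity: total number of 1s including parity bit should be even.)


Number of 1s in data: 4
Parity bit: 0

0


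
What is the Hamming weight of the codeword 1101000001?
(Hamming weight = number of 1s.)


Counting 1s in 1101000001

4


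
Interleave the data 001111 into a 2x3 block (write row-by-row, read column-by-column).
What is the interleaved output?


Matrix:
  001
  111
Read columns: 010111

010111


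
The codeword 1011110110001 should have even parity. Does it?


Number of 1s: 8

Yes, parity is correct (8 ones)


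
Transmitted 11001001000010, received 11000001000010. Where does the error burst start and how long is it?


XOR: 00001000000000

Burst at position 4, length 1


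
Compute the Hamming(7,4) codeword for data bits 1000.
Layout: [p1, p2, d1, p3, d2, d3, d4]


Parity bits: p1=1, p2=1, p3=0

1110000


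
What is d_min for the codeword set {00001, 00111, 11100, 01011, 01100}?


Comparing all pairs, minimum distance: 1
Can detect 0 errors, correct 0 errors

1


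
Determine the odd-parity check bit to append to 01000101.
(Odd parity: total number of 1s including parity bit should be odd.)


Number of 1s in data: 3
Parity bit: 0

0


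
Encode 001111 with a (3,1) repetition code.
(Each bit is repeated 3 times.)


Each bit -> 3 copies

000000111111111111


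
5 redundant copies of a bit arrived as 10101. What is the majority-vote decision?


Ones: 3 out of 5
Threshold: 3

1 (3/5 voted 1)


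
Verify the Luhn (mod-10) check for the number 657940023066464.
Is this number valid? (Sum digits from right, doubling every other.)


Luhn sum = 54
54 mod 10 = 4

Invalid (Luhn sum mod 10 = 4)


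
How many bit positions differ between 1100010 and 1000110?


XOR: 0100100
Count of 1s: 2

2


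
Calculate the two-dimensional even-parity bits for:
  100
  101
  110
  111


Row parities: 1001
Column parities: 000

Row P: 1001, Col P: 000, Corner: 0


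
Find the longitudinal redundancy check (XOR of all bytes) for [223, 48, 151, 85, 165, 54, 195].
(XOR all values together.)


XOR chain: 223 ^ 48 ^ 151 ^ 85 ^ 165 ^ 54 ^ 195 = 125

125


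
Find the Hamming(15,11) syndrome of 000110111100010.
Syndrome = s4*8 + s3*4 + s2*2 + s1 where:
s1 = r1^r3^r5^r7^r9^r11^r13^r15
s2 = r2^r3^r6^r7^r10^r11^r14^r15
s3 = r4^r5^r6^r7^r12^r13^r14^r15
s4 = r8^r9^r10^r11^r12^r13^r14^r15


s1=1, s2=1, s3=0, s4=0

Syndrome = 3 (error at position 3)


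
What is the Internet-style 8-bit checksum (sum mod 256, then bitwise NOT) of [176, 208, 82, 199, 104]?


Sum = 769 mod 256 = 1
Complement = 254

254


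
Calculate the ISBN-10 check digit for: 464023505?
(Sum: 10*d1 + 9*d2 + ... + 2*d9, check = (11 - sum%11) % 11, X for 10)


Weighted sum: 183
183 mod 11 = 7

Check digit: 4


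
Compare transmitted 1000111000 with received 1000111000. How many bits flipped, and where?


XOR: 0000000000

0 errors (received matches sent)


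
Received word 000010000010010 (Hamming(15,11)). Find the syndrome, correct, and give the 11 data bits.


Syndrome = 0: no error detected

Data: 01000010010 (no errors)


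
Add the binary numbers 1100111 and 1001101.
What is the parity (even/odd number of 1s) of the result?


1100111 = 103
1001101 = 77
Sum = 180 = 10110100
1s count = 4

even parity (4 ones in 10110100)


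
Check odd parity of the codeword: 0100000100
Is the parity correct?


Number of 1s: 2

No, parity error (2 ones)


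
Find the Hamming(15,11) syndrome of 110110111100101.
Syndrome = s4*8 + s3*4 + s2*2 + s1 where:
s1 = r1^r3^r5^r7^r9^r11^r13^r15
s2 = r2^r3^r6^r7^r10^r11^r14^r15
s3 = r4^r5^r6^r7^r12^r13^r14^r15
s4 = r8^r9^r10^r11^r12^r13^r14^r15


s1=0, s2=0, s3=1, s4=1

Syndrome = 12 (error at position 12)


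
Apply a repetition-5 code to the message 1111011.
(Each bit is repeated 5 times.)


Each bit -> 5 copies

11111111111111111111000001111111111


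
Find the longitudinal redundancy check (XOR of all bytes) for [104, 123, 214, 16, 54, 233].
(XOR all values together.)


XOR chain: 104 ^ 123 ^ 214 ^ 16 ^ 54 ^ 233 = 10

10


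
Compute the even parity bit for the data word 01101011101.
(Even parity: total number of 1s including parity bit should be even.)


Number of 1s in data: 7
Parity bit: 1

1


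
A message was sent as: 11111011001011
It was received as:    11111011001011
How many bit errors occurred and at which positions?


XOR: 00000000000000

0 errors (received matches sent)


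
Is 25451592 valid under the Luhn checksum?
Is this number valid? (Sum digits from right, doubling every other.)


Luhn sum = 40
40 mod 10 = 0

Valid (Luhn sum mod 10 = 0)


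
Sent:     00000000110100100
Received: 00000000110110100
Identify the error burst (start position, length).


XOR: 00000000000010000

Burst at position 12, length 1


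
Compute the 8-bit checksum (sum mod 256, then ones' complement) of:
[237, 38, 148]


Sum = 423 mod 256 = 167
Complement = 88

88


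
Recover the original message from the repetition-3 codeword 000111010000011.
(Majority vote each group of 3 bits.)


Groups: 000, 111, 010, 000, 011
Majority votes: 01001

01001


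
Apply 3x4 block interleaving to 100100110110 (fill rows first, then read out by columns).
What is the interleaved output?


Matrix:
  1001
  0011
  0110
Read columns: 100001011110

100001011110


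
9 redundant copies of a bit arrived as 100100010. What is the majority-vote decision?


Ones: 3 out of 9
Threshold: 5

0 (3/9 voted 1)


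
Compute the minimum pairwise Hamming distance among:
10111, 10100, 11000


Comparing all pairs, minimum distance: 2
Can detect 1 errors, correct 0 errors

2


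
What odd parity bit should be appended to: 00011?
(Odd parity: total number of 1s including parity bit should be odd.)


Number of 1s in data: 2
Parity bit: 1

1


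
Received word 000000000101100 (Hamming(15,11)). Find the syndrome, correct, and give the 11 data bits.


Syndrome = 11: error at position 11

Data: 00000111100 (corrected bit 11)


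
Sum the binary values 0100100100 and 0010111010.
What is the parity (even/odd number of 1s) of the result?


0100100100 = 292
0010111010 = 186
Sum = 478 = 111011110
1s count = 7

odd parity (7 ones in 111011110)


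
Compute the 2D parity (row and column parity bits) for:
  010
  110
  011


Row parities: 100
Column parities: 111

Row P: 100, Col P: 111, Corner: 1


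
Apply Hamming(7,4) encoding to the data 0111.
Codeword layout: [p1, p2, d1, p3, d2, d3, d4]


Parity bits: p1=0, p2=0, p3=1

0001111


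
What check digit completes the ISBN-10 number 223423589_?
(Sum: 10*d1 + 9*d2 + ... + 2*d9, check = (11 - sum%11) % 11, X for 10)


Weighted sum: 179
179 mod 11 = 3

Check digit: 8


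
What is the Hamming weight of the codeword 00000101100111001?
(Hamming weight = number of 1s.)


Counting 1s in 00000101100111001

7


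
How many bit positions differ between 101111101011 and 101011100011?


XOR: 000100001000
Count of 1s: 2

2


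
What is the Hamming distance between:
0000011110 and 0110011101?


XOR: 0110000011
Count of 1s: 4

4


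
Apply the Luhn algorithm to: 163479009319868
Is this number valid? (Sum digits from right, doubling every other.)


Luhn sum = 75
75 mod 10 = 5

Invalid (Luhn sum mod 10 = 5)


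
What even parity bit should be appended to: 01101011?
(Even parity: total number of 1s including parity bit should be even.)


Number of 1s in data: 5
Parity bit: 1

1


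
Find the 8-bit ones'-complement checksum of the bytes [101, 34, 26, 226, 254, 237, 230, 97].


Sum = 1205 mod 256 = 181
Complement = 74

74


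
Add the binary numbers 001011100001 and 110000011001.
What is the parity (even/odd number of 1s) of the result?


001011100001 = 737
110000011001 = 3097
Sum = 3834 = 111011111010
1s count = 9

odd parity (9 ones in 111011111010)


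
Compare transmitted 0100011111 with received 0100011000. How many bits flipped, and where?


XOR: 0000000111

3 error(s) at position(s): 7, 8, 9


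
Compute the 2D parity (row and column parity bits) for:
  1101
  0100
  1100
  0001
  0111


Row parities: 11011
Column parities: 0011

Row P: 11011, Col P: 0011, Corner: 0


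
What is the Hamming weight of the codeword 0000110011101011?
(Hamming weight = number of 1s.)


Counting 1s in 0000110011101011

8


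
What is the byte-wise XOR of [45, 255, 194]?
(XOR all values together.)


XOR chain: 45 ^ 255 ^ 194 = 16

16


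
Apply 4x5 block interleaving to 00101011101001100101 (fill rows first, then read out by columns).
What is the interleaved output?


Matrix:
  00101
  01110
  10011
  00101
Read columns: 00100100110101101011

00100100110101101011


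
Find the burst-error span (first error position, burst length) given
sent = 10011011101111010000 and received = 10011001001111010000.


XOR: 00000010100000000000

Burst at position 6, length 3


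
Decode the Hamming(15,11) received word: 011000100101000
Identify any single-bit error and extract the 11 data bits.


Syndrome = 0: no error detected

Data: 10010101000 (no errors)


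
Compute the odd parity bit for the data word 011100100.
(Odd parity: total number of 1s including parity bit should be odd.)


Number of 1s in data: 4
Parity bit: 1

1


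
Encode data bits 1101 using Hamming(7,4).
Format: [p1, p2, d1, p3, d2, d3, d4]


Parity bits: p1=1, p2=0, p3=0

1010101


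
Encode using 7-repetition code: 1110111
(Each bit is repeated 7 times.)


Each bit -> 7 copies

1111111111111111111110000000111111111111111111111


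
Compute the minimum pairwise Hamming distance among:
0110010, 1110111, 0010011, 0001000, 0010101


Comparing all pairs, minimum distance: 2
Can detect 1 errors, correct 0 errors

2


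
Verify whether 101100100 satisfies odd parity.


Number of 1s: 4

No, parity error (4 ones)


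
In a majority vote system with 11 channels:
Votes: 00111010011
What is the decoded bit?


Ones: 6 out of 11
Threshold: 6

1 (6/11 voted 1)


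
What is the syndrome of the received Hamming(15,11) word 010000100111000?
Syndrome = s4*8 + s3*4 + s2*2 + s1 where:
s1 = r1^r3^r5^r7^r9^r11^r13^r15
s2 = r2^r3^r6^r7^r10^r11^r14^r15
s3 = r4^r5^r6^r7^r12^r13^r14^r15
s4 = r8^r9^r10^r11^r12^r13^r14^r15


s1=0, s2=0, s3=0, s4=1

Syndrome = 8 (error at position 8)


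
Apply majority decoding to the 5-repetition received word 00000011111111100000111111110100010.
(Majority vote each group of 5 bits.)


Groups: 00000, 01111, 11111, 00000, 11111, 11101, 00010
Majority votes: 0110110

0110110


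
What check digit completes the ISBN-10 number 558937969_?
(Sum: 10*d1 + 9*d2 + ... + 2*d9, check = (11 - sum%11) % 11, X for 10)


Weighted sum: 347
347 mod 11 = 6

Check digit: 5


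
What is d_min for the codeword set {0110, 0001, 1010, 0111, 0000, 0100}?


Comparing all pairs, minimum distance: 1
Can detect 0 errors, correct 0 errors

1


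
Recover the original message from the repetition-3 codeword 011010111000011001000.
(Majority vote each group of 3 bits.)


Groups: 011, 010, 111, 000, 011, 001, 000
Majority votes: 1010100

1010100


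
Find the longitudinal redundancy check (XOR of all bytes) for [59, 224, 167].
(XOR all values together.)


XOR chain: 59 ^ 224 ^ 167 = 124

124


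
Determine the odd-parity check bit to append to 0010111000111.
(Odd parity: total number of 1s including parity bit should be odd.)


Number of 1s in data: 7
Parity bit: 0

0


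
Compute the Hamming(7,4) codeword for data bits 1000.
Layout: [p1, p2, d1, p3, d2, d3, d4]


Parity bits: p1=1, p2=1, p3=0

1110000


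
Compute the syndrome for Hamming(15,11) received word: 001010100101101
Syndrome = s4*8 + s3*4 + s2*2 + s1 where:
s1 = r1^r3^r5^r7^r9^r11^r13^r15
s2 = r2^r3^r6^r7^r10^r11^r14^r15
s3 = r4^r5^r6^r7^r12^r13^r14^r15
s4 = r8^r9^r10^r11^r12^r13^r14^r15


s1=1, s2=0, s3=1, s4=0

Syndrome = 5 (error at position 5)


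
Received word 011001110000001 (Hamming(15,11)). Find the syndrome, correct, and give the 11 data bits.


Syndrome = 7: error at position 7

Data: 10100000001 (corrected bit 7)


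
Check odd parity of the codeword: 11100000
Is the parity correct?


Number of 1s: 3

Yes, parity is correct (3 ones)


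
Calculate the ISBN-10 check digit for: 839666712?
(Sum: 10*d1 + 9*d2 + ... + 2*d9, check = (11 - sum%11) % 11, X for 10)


Weighted sum: 322
322 mod 11 = 3

Check digit: 8


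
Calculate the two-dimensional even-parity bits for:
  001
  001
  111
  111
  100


Row parities: 11111
Column parities: 100

Row P: 11111, Col P: 100, Corner: 1


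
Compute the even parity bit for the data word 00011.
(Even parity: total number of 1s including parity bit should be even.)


Number of 1s in data: 2
Parity bit: 0

0


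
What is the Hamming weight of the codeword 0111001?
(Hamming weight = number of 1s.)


Counting 1s in 0111001

4


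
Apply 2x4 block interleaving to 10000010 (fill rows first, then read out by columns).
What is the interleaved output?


Matrix:
  1000
  0010
Read columns: 10000100

10000100


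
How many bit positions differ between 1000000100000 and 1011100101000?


XOR: 0011100001000
Count of 1s: 4

4


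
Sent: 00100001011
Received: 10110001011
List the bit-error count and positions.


XOR: 10010000000

2 error(s) at position(s): 0, 3


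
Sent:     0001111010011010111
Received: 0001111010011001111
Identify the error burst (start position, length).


XOR: 0000000000000011000

Burst at position 14, length 2


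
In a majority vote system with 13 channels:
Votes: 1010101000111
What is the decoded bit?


Ones: 7 out of 13
Threshold: 7

1 (7/13 voted 1)


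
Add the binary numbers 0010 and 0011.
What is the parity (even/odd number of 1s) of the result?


0010 = 2
0011 = 3
Sum = 5 = 101
1s count = 2

even parity (2 ones in 101)


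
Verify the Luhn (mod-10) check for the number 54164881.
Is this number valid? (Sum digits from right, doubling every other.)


Luhn sum = 37
37 mod 10 = 7

Invalid (Luhn sum mod 10 = 7)


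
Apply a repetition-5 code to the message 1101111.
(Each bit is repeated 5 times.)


Each bit -> 5 copies

11111111110000011111111111111111111


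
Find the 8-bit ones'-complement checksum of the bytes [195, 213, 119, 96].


Sum = 623 mod 256 = 111
Complement = 144

144


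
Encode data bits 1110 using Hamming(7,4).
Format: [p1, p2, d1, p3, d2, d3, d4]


Parity bits: p1=0, p2=0, p3=0

0010110


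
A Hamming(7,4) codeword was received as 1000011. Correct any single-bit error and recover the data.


Syndrome = 0: no error detected

Data: 0011 (no errors)


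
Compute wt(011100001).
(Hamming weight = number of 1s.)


Counting 1s in 011100001

4


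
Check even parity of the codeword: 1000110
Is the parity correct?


Number of 1s: 3

No, parity error (3 ones)


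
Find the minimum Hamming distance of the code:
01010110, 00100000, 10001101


Comparing all pairs, minimum distance: 5
Can detect 4 errors, correct 2 errors

5


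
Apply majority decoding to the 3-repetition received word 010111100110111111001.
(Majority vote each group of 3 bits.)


Groups: 010, 111, 100, 110, 111, 111, 001
Majority votes: 0101110

0101110


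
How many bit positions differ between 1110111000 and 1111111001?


XOR: 0001000001
Count of 1s: 2

2


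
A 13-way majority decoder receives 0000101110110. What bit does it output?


Ones: 6 out of 13
Threshold: 7

0 (6/13 voted 1)


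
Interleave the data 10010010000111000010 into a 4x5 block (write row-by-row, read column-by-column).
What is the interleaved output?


Matrix:
  10010
  01000
  01110
  00010
Read columns: 10000110001010110000

10000110001010110000


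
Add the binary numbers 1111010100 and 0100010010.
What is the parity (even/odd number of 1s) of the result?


1111010100 = 980
0100010010 = 274
Sum = 1254 = 10011100110
1s count = 6

even parity (6 ones in 10011100110)


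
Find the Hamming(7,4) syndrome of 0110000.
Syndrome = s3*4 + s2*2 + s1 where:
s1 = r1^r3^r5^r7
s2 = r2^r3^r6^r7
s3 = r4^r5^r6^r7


s1=1, s2=0, s3=0

Syndrome = 1 (error at position 1)


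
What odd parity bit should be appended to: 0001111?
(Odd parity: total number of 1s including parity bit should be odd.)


Number of 1s in data: 4
Parity bit: 1

1


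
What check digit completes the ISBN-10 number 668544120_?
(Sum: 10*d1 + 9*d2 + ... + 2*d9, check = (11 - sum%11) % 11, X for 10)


Weighted sum: 267
267 mod 11 = 3

Check digit: 8


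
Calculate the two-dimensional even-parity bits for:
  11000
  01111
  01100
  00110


Row parities: 0000
Column parities: 11101

Row P: 0000, Col P: 11101, Corner: 0


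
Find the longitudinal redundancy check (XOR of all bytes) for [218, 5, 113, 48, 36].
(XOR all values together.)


XOR chain: 218 ^ 5 ^ 113 ^ 48 ^ 36 = 186

186


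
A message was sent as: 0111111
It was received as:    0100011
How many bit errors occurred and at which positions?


XOR: 0011100

3 error(s) at position(s): 2, 3, 4


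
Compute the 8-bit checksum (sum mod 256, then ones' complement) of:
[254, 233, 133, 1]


Sum = 621 mod 256 = 109
Complement = 146

146


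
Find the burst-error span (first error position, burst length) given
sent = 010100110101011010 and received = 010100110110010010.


XOR: 000000000011001000

Burst at position 10, length 5


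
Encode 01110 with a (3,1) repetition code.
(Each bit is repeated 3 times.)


Each bit -> 3 copies

000111111111000


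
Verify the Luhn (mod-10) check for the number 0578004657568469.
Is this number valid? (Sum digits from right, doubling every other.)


Luhn sum = 70
70 mod 10 = 0

Valid (Luhn sum mod 10 = 0)


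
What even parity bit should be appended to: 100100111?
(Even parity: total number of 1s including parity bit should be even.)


Number of 1s in data: 5
Parity bit: 1

1


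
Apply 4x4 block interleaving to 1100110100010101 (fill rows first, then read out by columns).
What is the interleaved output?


Matrix:
  1100
  1101
  0001
  0101
Read columns: 1100110100000111

1100110100000111


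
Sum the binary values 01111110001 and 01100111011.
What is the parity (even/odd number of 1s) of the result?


01111110001 = 1009
01100111011 = 827
Sum = 1836 = 11100101100
1s count = 6

even parity (6 ones in 11100101100)


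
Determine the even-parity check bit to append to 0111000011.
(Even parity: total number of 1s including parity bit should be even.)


Number of 1s in data: 5
Parity bit: 1

1


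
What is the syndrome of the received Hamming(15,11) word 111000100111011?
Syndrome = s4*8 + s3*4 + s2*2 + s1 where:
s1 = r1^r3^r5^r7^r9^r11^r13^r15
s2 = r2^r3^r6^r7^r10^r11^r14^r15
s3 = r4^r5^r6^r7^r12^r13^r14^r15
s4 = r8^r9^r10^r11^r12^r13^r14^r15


s1=1, s2=1, s3=0, s4=1

Syndrome = 11 (error at position 11)


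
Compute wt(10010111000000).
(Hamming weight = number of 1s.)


Counting 1s in 10010111000000

5


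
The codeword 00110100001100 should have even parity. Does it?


Number of 1s: 5

No, parity error (5 ones)


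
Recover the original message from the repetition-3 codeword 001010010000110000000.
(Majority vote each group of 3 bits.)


Groups: 001, 010, 010, 000, 110, 000, 000
Majority votes: 0000100

0000100


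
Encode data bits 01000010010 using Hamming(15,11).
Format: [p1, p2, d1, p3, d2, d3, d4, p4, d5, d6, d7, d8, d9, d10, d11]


Parity bits: p1=0, p2=0, p3=0, p4=0

000010000010010


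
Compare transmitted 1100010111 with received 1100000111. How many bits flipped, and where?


XOR: 0000010000

1 error(s) at position(s): 5


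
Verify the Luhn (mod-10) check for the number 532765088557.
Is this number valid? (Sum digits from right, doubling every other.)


Luhn sum = 51
51 mod 10 = 1

Invalid (Luhn sum mod 10 = 1)


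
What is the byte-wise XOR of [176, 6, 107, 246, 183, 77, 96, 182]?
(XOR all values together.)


XOR chain: 176 ^ 6 ^ 107 ^ 246 ^ 183 ^ 77 ^ 96 ^ 182 = 7

7


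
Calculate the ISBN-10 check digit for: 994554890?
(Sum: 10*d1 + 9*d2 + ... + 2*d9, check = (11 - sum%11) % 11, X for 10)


Weighted sum: 347
347 mod 11 = 6

Check digit: 5


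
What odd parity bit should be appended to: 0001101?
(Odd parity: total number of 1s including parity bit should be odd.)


Number of 1s in data: 3
Parity bit: 0

0


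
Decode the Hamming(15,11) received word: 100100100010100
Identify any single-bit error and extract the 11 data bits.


Syndrome = 4: error at position 4

Data: 00010010100 (corrected bit 4)


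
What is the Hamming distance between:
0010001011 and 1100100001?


XOR: 1110101010
Count of 1s: 6

6


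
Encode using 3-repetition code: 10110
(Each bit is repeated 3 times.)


Each bit -> 3 copies

111000111111000


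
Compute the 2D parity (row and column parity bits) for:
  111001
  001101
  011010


Row parities: 011
Column parities: 101110

Row P: 011, Col P: 101110, Corner: 0


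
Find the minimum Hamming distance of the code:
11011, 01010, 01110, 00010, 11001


Comparing all pairs, minimum distance: 1
Can detect 0 errors, correct 0 errors

1


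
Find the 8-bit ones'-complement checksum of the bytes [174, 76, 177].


Sum = 427 mod 256 = 171
Complement = 84

84


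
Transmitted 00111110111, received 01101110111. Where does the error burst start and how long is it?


XOR: 01010000000

Burst at position 1, length 3


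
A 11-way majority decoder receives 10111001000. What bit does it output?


Ones: 5 out of 11
Threshold: 6

0 (5/11 voted 1)


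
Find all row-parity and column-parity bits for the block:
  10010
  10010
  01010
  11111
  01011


Row parities: 00011
Column parities: 11110

Row P: 00011, Col P: 11110, Corner: 0


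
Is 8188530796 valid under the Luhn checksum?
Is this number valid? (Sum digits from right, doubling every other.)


Luhn sum = 49
49 mod 10 = 9

Invalid (Luhn sum mod 10 = 9)


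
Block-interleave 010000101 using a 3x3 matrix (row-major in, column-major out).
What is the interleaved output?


Matrix:
  010
  000
  101
Read columns: 001100001

001100001


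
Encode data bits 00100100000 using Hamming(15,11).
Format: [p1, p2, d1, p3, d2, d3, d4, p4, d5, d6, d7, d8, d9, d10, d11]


Parity bits: p1=0, p2=0, p3=1, p4=1

000101010100000


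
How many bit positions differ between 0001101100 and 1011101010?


XOR: 1010000110
Count of 1s: 4

4


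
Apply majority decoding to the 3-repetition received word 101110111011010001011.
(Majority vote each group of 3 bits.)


Groups: 101, 110, 111, 011, 010, 001, 011
Majority votes: 1111001

1111001


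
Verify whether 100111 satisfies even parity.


Number of 1s: 4

Yes, parity is correct (4 ones)


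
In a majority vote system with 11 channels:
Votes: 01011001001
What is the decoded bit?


Ones: 5 out of 11
Threshold: 6

0 (5/11 voted 1)


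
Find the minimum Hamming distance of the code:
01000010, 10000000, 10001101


Comparing all pairs, minimum distance: 3
Can detect 2 errors, correct 1 errors

3


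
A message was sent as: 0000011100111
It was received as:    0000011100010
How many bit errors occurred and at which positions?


XOR: 0000000000101

2 error(s) at position(s): 10, 12


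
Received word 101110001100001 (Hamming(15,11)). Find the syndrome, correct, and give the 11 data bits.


Syndrome = 15: error at position 15

Data: 11001100000 (corrected bit 15)


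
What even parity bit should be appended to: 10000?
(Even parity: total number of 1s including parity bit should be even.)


Number of 1s in data: 1
Parity bit: 1

1
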